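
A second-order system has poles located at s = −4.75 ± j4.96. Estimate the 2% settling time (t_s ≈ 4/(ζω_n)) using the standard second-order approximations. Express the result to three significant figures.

For poles at −σ ± jω_d, ζω_n = σ = 4.75, so t_s ≈ 4/σ = 0.842 s.

t_s ≈ 0.842 s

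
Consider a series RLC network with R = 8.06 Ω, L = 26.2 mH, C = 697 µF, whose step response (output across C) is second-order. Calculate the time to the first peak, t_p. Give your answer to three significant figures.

For a series RLC circuit (capacitor voltage as output), ω_n = 1/√(LC) = 1/√(26.2 mH · 697 µF) = 234 rad/s.
ζ = (R/2)·√(C/L) = (8.06/2)·√(697 µF/26.2 mH) = 0.657.
ω_d = 234·√(1 − 0.657²) = 176 rad/s. t_p = π/ω_d = 0.0178 s.

t_p ≈ 0.0178 s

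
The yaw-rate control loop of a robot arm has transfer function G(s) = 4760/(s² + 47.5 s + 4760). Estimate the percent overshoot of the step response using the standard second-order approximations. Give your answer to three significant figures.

ω_n = √4760 = 69.0 rad/s; ζ = 47.5/(2·69.0) = 0.344.
Overshoot: exp(−π·0.344/√(1−0.344²)) = 0.316, i.e. 31.6%.

%OS ≈ 31.6%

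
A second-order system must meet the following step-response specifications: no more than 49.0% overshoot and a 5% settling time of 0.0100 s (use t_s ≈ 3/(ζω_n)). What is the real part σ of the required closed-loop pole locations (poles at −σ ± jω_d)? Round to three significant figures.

The settling-time spec alone fixes σ = ζω_n = 3/t_s = 3/0.0100 = 300.
(Overshoot then fixes ζ = 0.221 and hence ω_d = σ·√(1−ζ²)/ζ = 1320 rad/s.)

σ ≈ 300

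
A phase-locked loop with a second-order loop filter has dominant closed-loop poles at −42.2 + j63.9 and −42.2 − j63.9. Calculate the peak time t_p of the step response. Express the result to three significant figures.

t_p ≈ 0.0492 s

t_p = π/ω_d with ω_d = 63.9 (the imaginary part), so t_p = 0.0492 s.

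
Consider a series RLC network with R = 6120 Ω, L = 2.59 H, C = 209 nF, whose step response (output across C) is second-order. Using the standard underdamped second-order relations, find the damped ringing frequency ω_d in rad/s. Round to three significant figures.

ω_d ≈ 672 rad/s

For a series RLC circuit (capacitor voltage as output), ω_n = 1/√(LC) = 1/√(2.59 H · 209 nF) = 1360 rad/s.
ζ = (R/2)·√(C/L) = (6120/2)·√(209 nF/2.59 H) = 0.869.
The damped frequency ω_d = ω_n√(1−ζ²) = 672 rad/s.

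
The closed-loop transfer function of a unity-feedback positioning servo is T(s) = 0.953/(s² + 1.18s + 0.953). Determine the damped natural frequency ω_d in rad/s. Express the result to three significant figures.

Matching coefficients with s² + 2ζω_n s + ω_n² gives ω_n² = 0.953 ⇒ ω_n = 0.976 rad/s, and ζ = 1.18/(2ω_n) = 0.604.
ω_d = ω_n√(1−ζ²) = 0.778 rad/s.

ω_d ≈ 0.778 rad/s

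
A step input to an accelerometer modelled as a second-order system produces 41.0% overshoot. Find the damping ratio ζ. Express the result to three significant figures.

ζ ≈ 0.273

From %OS = 100·exp(−πζ/√(1−ζ²)), invert to get ζ = −ln(OS)/√(π² + ln²(OS)) with OS = 0.410.
−ln 0.410 = 0.8916, so ζ = 0.8916/√(π² + 0.7949) = 0.273.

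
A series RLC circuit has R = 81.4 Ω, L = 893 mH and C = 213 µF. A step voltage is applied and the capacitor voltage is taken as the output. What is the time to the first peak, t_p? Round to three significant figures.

t_p ≈ 0.0557 s

For a series RLC circuit (capacitor voltage as output), ω_n = 1/√(LC) = 1/√(893 mH · 213 µF) = 72.5 rad/s.
ζ = (R/2)·√(C/L) = (81.4/2)·√(213 µF/893 mH) = 0.629.
ω_d = 72.5·√(1 − 0.629²) = 56.4 rad/s. t_p = π/ω_d = 0.0557 s.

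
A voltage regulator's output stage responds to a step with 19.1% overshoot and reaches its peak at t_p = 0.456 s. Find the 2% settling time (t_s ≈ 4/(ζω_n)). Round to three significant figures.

From the overshoot, ζ = −ln(OS)/√(π²+ln²(OS)) = 0.466.
From t_p = π/ω_d, ω_d = π/0.456 = 6.89 rad/s, so ω_n = ω_d/√(1−ζ²) = 7.79 rad/s.
t_s ≈ 4/(ζω_n) = 4/(0.466·7.79) = 1.10 s.

t_s ≈ 1.10 s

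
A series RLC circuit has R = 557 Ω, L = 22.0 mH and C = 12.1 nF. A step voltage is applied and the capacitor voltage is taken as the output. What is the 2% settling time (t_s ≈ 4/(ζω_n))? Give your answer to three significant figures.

t_s ≈ 0.000316 s

For a series RLC circuit (capacitor voltage as output), ω_n = 1/√(LC) = 1/√(22.0 mH · 12.1 nF) = 61300 rad/s.
ζ = (R/2)·√(C/L) = (557/2)·√(12.1 nF/22.0 mH) = 0.207.
t_s ≈ 4/(ζω_n) = 0.000316 s.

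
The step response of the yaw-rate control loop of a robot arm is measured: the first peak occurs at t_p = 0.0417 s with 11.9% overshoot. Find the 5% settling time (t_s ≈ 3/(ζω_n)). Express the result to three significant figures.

t_s ≈ 0.0588 s

The overshoot fixes ζ = −ln(OS)/√(π²+ln²(OS)) = 0.561.
t_p = π/ω_d ⇒ ω_d = 75.3 rad/s; then ω_n = ω_d/√(1−ζ²) = 91.0 rad/s.
t_s ≈ 3/(ζω_n) = 3/(0.561·91.0) = 0.0588 s.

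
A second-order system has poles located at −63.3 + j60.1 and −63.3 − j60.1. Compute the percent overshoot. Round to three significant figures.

%OS ≈ 3.66%

|pole| = ω_n = √(63.3² + 60.1²) = 87.3 rad/s; ζ = cos θ = σ/ω_n = 0.725.
%OS = 100 e^{−πζ/√(1−ζ²)} with ζ = 0.725 gives 3.66%.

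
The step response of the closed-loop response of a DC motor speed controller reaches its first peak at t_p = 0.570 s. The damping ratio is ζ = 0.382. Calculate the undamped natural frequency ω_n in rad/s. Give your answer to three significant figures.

ω_n ≈ 5.96 rad/s

Peak time t_p = π/ω_d, so ω_d = π/t_p = π/0.570 = 5.51 rad/s.
ω_n = ω_d/√(1−ζ²) = 5.51/√0.854 = 5.96 rad/s.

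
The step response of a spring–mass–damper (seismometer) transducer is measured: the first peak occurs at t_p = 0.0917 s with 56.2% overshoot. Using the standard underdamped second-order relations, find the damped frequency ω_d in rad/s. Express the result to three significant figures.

ω_d ≈ 34.3 rad/s

t_p = π/ω_d, so ω_d = π/0.0917 = 34.3 rad/s.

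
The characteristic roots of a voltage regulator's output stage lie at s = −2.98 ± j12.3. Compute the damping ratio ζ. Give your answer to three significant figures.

The poles are at −σ ± jω_d with σ = 2.98 and ω_d = 12.3, so ω_n = √(σ²+ω_d²) = 12.7 rad/s and ζ = σ/ω_n = 0.235.

ζ ≈ 0.235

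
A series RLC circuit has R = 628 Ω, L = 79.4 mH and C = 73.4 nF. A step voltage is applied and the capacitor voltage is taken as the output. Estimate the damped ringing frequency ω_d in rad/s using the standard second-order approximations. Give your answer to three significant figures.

ω_d ≈ 12500 rad/s

For a series RLC circuit (capacitor voltage as output), ω_n = 1/√(LC) = 1/√(79.4 mH · 73.4 nF) = 13100 rad/s.
ζ = (R/2)·√(C/L) = (628/2)·√(73.4 nF/79.4 mH) = 0.302.
ω_d = ω_n√(1−ζ²) = 12500 rad/s.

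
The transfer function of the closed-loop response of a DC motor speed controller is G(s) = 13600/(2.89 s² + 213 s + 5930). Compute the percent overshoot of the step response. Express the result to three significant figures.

Dividing through by 2.89: denominator becomes s² + 73.70 s + 2052.
So ω_n = √2052 = 45.3 rad/s and ζ = 73.70/(2·45.3) = 0.814.
%OS = 100·exp(−πζ/√(1−ζ²)) = 1.23%.

%OS ≈ 1.23%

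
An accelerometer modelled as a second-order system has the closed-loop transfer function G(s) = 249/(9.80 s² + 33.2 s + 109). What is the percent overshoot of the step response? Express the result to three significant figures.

%OS ≈ 15.7%

Dividing through by 9.80: denominator becomes s² + 3.388 s + 11.12.
So ω_n = √11.12 = 3.34 rad/s and ζ = 3.388/(2·3.34) = 0.508.
%OS = 100·exp(−πζ/√(1−ζ²)) = 15.7%.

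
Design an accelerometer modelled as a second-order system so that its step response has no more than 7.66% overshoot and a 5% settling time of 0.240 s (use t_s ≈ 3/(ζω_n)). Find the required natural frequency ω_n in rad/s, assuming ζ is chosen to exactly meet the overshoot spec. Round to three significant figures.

From %OS = 100·exp(−πζ/√(1−ζ²)), invert to get ζ = −ln(OS)/√(π² + ln²(OS)) with OS = 0.0766.
−ln 0.0766 = 2.569, so ζ = 2.569/√(π² + 6.601) = 0.633.
Then ω_n = 3/(ζ t_s) = 3/(0.633 × 0.240) = 19.7 rad/s.

ω_n ≈ 19.7 rad/s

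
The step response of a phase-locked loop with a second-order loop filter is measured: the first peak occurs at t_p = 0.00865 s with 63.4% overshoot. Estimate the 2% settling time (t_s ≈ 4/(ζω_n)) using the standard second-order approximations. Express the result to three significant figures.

t_s ≈ 0.0759 s

From the overshoot, ζ = −ln(OS)/√(π²+ln²(OS)) = 0.144.
From t_p = π/ω_d, ω_d = π/0.00865 = 363 rad/s, so ω_n = ω_d/√(1−ζ²) = 367 rad/s.
t_s ≈ 4/(ζω_n) = 4/(0.144·367) = 0.0759 s.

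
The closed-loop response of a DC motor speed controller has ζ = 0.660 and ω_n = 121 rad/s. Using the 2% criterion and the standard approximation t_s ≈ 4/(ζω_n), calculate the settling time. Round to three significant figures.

t_s ≈ 0.0501 s

t_s ≈ 4/(ζω_n) = 4/(0.660 × 121) = 0.0501 s.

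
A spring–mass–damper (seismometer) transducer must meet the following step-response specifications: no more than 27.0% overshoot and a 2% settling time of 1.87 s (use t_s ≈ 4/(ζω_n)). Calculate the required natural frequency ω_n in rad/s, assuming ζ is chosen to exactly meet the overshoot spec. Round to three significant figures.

ζ = −ln(OS)/√(π² + (ln OS)²). With OS = 0.270, ln OS = −1.309 and ζ = 1.309/3.404 = 0.385.
Then ω_n = 4/(ζ t_s) = 4/(0.385 × 1.87) = 5.56 rad/s.

ω_n ≈ 5.56 rad/s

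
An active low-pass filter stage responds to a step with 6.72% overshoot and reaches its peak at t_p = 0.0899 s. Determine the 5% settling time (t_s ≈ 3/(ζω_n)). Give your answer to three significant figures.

The overshoot fixes ζ = −ln(OS)/√(π²+ln²(OS)) = 0.652.
From t_p = π/ω_d, ω_d = π/0.0899 = 34.9 rad/s, so ω_n = ω_d/√(1−ζ²) = 46.1 rad/s.
t_s ≈ 3/(ζω_n) = 3/(0.652·46.1) = 0.0999 s.

t_s ≈ 0.0999 s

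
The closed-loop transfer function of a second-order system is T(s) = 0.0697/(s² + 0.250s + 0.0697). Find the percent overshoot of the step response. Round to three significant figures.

%OS ≈ 18.5%

Matching coefficients with s² + 2ζω_n s + ω_n² gives ω_n² = 0.0697 ⇒ ω_n = 0.264 rad/s, and ζ = 0.250/(2ω_n) = 0.473.
%OS = 100 e^{−πζ/√(1−ζ²)} with ζ = 0.473 gives 18.5%.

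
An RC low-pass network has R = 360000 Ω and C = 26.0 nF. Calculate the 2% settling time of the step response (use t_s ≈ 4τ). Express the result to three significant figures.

τ = RC = 360000 × 26.0 nF = 0.00936 s.
t_s ≈ 4τ = 0.0374 s.

t_s ≈ 0.0374 s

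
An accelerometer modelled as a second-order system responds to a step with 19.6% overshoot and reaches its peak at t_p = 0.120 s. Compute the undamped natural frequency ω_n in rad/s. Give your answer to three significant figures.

ω_n ≈ 29.5 rad/s

From the overshoot, ζ = −ln(OS)/√(π²+ln²(OS)) = 0.460.
t_p = π/ω_d ⇒ ω_d = 26.2 rad/s; then ω_n = ω_d/√(1−ζ²) = 29.5 rad/s.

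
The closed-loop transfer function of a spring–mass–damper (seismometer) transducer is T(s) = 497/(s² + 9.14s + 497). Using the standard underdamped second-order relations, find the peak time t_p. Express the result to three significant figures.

Comparing the denominator to s² + 2ζω_n s + ω_n²: ω_n = √497 = 22.3 rad/s, and 2ζω_n = 9.14 so ζ = 9.14/(2·22.3) = 0.205.
ω_d = 22.3·√(1 − 0.205²) = 21.8 rad/s. Then t_p = π/ω_d = 0.144 s.

t_p ≈ 0.144 s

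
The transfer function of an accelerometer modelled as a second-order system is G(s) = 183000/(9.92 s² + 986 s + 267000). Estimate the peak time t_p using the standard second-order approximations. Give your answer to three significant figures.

t_p ≈ 0.0201 s

Dividing through by 9.92: denominator becomes s² + 99.40 s + 26920.
So ω_n = √26920 = 164 rad/s and ζ = 99.40/(2·164) = 0.303.
ω_d = ω_n√(1−ζ²) = 156 rad/s. t_p = π/ω_d = 0.0201 s.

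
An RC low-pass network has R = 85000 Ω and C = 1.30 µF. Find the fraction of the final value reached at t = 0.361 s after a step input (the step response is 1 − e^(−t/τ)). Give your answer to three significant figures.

y/y_∞ ≈ 0.962

τ = RC = 85000 × 1.30 µF = 0.111 s.
y(t)/y_∞ = 1 − e^(−t/τ) = 1 − e^(−0.361/0.111) = 1 − e^(−3.27) = 0.962.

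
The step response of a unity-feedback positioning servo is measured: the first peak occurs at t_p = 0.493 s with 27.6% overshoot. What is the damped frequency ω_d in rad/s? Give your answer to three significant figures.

ω_d ≈ 6.37 rad/s

t_p = π/ω_d, so ω_d = π/0.493 = 6.37 rad/s.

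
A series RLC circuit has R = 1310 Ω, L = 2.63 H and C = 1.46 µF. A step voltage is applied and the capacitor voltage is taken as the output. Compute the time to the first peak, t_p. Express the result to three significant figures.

t_p ≈ 0.00705 s

For a series RLC circuit (capacitor voltage as output), ω_n = 1/√(LC) = 1/√(2.63 H · 1.46 µF) = 510 rad/s.
ζ = (R/2)·√(C/L) = (1310/2)·√(1.46 µF/2.63 H) = 0.488.
The damped frequency ω_d = ω_n√(1−ζ²) = 445 rad/s. t_p = π/ω_d = 0.00705 s.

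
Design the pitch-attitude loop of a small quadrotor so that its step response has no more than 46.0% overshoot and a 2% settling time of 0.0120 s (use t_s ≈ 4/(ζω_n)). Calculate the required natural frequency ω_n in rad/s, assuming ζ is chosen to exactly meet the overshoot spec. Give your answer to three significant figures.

ζ = −ln(OS)/√(π² + (ln OS)²). With OS = 0.460, ln OS = −0.7765 and ζ = 0.7765/3.236 = 0.240.
Then ω_n = 4/(ζ t_s) = 4/(0.240 × 0.0120) = 1390 rad/s.

ω_n ≈ 1390 rad/s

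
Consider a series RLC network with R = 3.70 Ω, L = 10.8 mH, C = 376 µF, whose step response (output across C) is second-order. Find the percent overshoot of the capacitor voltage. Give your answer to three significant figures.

For a series RLC circuit (capacitor voltage as output), ω_n = 1/√(LC) = 1/√(10.8 mH · 376 µF) = 496 rad/s.
ζ = (R/2)·√(C/L) = (3.70/2)·√(376 µF/10.8 mH) = 0.345.
Overshoot: exp(−π·0.345/√(1−0.345²)) = 0.315, i.e. 31.5%.

%OS ≈ 31.5%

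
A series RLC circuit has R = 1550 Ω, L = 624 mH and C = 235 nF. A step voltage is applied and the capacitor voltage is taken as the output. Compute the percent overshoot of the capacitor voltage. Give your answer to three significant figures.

%OS ≈ 18.3%

For a series RLC circuit (capacitor voltage as output), ω_n = 1/√(LC) = 1/√(624 mH · 235 nF) = 2610 rad/s.
ζ = (R/2)·√(C/L) = (1550/2)·√(235 nF/624 mH) = 0.476.
%OS = 100·exp(−πζ/√(1−ζ²)) = 18.3%.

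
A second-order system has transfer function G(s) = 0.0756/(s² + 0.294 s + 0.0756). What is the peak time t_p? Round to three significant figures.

t_p ≈ 13.5 s

Comparing the denominator to s² + 2ζω_n s + ω_n²: ω_n = √0.0756 = 0.275 rad/s, and 2ζω_n = 0.294 so ζ = 0.294/(2·0.275) = 0.535.
ω_d = 0.275·√(1 − 0.535²) = 0.232 rad/s. Then t_p = π/ω_d = 13.5 s.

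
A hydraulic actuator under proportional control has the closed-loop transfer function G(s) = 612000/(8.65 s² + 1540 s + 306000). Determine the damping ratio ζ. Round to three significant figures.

ζ ≈ 0.473

Dividing through by 8.65: denominator becomes s² + 178.0 s + 35380.
So ω_n = √35380 = 188 rad/s and ζ = 178.0/(2·188) = 0.473.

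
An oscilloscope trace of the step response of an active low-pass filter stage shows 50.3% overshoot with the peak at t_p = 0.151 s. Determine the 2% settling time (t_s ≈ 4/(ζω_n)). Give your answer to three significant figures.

t_s ≈ 0.879 s

From the overshoot, ζ = −ln(OS)/√(π²+ln²(OS)) = 0.214.
t_p = π/ω_d ⇒ ω_d = 20.8 rad/s; then ω_n = ω_d/√(1−ζ²) = 21.3 rad/s.
t_s ≈ 4/(ζω_n) = 4/(0.214·21.3) = 0.879 s.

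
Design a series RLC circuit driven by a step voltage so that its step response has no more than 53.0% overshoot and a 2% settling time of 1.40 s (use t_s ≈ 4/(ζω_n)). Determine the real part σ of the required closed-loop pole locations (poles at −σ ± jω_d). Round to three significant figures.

The settling-time spec alone fixes σ = ζω_n = 4/t_s = 4/1.40 = 2.86.
(Overshoot then fixes ζ = 0.198 and hence ω_d = σ·√(1−ζ²)/ζ = 14.1 rad/s.)

σ ≈ 2.86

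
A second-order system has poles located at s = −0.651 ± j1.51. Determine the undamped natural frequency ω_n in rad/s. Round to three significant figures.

With σ = 0.651, ω_d = 1.51: ω_n = √(σ²+ω_d²) = 1.64 rad/s, ζ = σ/ω_n = 0.396.

ω_n ≈ 1.64 rad/s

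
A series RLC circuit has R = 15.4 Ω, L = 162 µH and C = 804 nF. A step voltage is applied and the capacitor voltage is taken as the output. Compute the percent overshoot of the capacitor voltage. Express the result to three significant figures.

%OS ≈ 13.2%

For a series RLC circuit (capacitor voltage as output), ω_n = 1/√(LC) = 1/√(162 µH · 804 nF) = 87600 rad/s.
ζ = (R/2)·√(C/L) = (15.4/2)·√(804 nF/162 µH) = 0.542.
%OS = 100·exp(−πζ/√(1−ζ²)) = 13.2%.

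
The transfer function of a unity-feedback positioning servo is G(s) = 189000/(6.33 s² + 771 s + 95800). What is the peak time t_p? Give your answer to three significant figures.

Dividing through by 6.33: denominator becomes s² + 121.8 s + 15130.
So ω_n = √15130 = 123 rad/s and ζ = 121.8/(2·123) = 0.495.
ω_d = 123·√(1 − 0.495²) = 107 rad/s. t_p = π/ω_d = 0.0294 s.

t_p ≈ 0.0294 s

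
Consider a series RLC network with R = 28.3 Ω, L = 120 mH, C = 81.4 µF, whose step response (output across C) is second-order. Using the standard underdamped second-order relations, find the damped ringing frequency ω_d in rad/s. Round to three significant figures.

ω_d ≈ 297 rad/s

For a series RLC circuit (capacitor voltage as output), ω_n = 1/√(LC) = 1/√(120 mH · 81.4 µF) = 320 rad/s.
ζ = (R/2)·√(C/L) = (28.3/2)·√(81.4 µF/120 mH) = 0.369.
ω_d = ω_n√(1−ζ²) = 297 rad/s.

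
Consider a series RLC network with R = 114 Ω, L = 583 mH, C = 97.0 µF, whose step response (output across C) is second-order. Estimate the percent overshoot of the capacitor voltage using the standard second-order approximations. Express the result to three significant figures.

%OS ≈ 3.31%

For a series RLC circuit (capacitor voltage as output), ω_n = 1/√(LC) = 1/√(583 mH · 97.0 µF) = 133 rad/s.
ζ = (R/2)·√(C/L) = (114/2)·√(97.0 µF/583 mH) = 0.735.
%OS = 100·exp(−πζ/√(1−ζ²)) = 3.31%.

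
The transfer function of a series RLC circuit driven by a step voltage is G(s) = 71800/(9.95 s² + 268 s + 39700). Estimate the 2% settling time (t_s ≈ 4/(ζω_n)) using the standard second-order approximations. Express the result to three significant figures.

Dividing through by 9.95: denominator becomes s² + 26.93 s + 3990.
So ω_n = √3990 = 63.2 rad/s and ζ = 26.93/(2·63.2) = 0.213.
t_s ≈ 4/(ζω_n) = 0.297 s.

t_s ≈ 0.297 s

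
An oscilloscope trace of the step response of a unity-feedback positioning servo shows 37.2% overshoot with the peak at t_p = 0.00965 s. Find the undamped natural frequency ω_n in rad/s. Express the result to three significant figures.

From the overshoot, ζ = −ln(OS)/√(π²+ln²(OS)) = 0.300.
From t_p = π/ω_d, ω_d = π/0.00965 = 326 rad/s, so ω_n = ω_d/√(1−ζ²) = 341 rad/s.

ω_n ≈ 341 rad/s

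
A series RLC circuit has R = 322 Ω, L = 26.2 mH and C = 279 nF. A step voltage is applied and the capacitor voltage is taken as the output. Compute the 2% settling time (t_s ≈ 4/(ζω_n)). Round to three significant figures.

t_s ≈ 0.000651 s

For a series RLC circuit (capacitor voltage as output), ω_n = 1/√(LC) = 1/√(26.2 mH · 279 nF) = 11700 rad/s.
ζ = (R/2)·√(C/L) = (322/2)·√(279 nF/26.2 mH) = 0.525.
t_s ≈ 4/(ζω_n) = 0.000651 s.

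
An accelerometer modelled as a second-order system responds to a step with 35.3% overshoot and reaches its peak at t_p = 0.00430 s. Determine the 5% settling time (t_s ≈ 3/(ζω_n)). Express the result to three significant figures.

t_s ≈ 0.0124 s

From the overshoot, ζ = −ln(OS)/√(π²+ln²(OS)) = 0.315.
t_p = π/ω_d ⇒ ω_d = 731 rad/s; then ω_n = ω_d/√(1−ζ²) = 770 rad/s.
t_s ≈ 3/(ζω_n) = 3/(0.315·770) = 0.0124 s.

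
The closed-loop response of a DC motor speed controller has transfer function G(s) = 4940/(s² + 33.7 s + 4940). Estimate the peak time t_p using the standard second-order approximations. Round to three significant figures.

t_p ≈ 0.0460 s

ω_n = √4940 = 70.3 rad/s; ζ = 33.7/(2·70.3) = 0.240.
ω_d = ω_n√(1−ζ²) = 68.2 rad/s. Then t_p = π/ω_d = 0.0460 s.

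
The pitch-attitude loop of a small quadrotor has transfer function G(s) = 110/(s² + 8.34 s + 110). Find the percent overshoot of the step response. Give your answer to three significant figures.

ω_n = √110 = 10.5 rad/s; ζ = 8.34/(2·10.5) = 0.398.
%OS = 100 e^{−πζ/√(1−ζ²)} with ζ = 0.398 gives 25.6%.

%OS ≈ 25.6%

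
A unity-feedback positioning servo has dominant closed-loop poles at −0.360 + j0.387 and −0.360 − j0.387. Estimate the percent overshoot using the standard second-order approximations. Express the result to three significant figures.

%OS ≈ 5.38%

The poles are at −σ ± jω_d with σ = 0.360 and ω_d = 0.387, so ω_n = √(σ²+ω_d²) = 0.529 rad/s and ζ = σ/ω_n = 0.681.
Overshoot: exp(−π·0.681/√(1−0.681²)) = 0.0538, i.e. 5.38%.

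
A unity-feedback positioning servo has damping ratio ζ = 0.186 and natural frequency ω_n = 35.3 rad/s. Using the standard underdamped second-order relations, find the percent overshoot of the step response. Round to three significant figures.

For an underdamped second-order system, %OS = 100·exp(−πζ/√(1−ζ²)).
πζ/√(1−ζ²) = π·0.186/√(1−0.0346) = 0.5947, so %OS = 100·e^(−0.5947) = 55.2%.

%OS ≈ 55.2%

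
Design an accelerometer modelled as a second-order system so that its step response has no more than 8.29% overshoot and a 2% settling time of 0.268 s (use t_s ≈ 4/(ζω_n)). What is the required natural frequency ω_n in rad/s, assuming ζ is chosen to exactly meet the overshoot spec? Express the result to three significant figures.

ζ = −ln(OS)/√(π² + (ln OS)²). With OS = 0.0829, ln OS = −2.490 and ζ = 2.490/4.009 = 0.621.
From t_s ≈ 4/(ζω_n): ω_n = 4/(ζ·t_s) = 4/(0.621·0.268) = 24.0 rad/s.

ω_n ≈ 24.0 rad/s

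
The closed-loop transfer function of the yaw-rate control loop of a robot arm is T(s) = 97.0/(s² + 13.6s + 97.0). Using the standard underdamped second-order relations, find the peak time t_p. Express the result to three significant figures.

t_p ≈ 0.441 s

Matching coefficients with s² + 2ζω_n s + ω_n² gives ω_n² = 97.0 ⇒ ω_n = 9.85 rad/s, and ζ = 13.6/(2ω_n) = 0.690.
ω_d = 9.85·√(1 − 0.690²) = 7.12 rad/s. Then t_p = π/ω_d = 0.441 s.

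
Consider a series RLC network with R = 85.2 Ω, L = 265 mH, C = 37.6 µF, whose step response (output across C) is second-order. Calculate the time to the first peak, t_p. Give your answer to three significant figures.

t_p ≈ 0.0115 s

For a series RLC circuit (capacitor voltage as output), ω_n = 1/√(LC) = 1/√(265 mH · 37.6 µF) = 317 rad/s.
ζ = (R/2)·√(C/L) = (85.2/2)·√(37.6 µF/265 mH) = 0.507.
ω_d = 317·√(1 − 0.507²) = 273 rad/s. t_p = π/ω_d = 0.0115 s.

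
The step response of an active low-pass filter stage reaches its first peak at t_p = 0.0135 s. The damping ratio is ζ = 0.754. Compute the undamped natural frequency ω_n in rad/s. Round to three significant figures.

Peak time t_p = π/ω_d, so ω_d = π/t_p = π/0.0135 = 233 rad/s.
ω_n = ω_d/√(1−ζ²) = 233/√0.431 = 354 rad/s.

ω_n ≈ 354 rad/s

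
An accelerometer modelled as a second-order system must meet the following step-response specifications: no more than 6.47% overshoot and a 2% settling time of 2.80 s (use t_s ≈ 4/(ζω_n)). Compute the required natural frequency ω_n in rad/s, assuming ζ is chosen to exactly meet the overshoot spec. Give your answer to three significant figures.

ω_n ≈ 2.17 rad/s

Inverting the overshoot relation: ζ = |ln 0.0647|/√(π² + ln²0.0647) = 0.657.
Then ω_n = 4/(ζ t_s) = 4/(0.657 × 2.80) = 2.17 rad/s.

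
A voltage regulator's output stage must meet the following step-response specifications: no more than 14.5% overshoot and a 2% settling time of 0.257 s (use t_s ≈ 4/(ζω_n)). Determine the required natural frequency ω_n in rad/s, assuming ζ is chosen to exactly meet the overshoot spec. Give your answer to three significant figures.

ω_n ≈ 29.7 rad/s

Inverting the overshoot relation: ζ = |ln 0.145|/√(π² + ln²0.145) = 0.524.
Then ω_n = 4/(ζ t_s) = 4/(0.524 × 0.257) = 29.7 rad/s.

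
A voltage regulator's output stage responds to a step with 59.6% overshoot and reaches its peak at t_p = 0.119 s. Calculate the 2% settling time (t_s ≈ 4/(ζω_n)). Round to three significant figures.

ζ from %OS: ζ = |ln 0.596|/√(π²+ln²0.596) = 0.163.
t_p = π/ω_d ⇒ ω_d = 26.4 rad/s; then ω_n = ω_d/√(1−ζ²) = 26.8 rad/s.
t_s ≈ 4/(ζω_n) = 4/(0.163·26.8) = 0.920 s.

t_s ≈ 0.920 s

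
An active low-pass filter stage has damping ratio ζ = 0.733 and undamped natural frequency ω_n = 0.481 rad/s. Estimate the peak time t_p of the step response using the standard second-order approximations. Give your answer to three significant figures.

The damped frequency is ω_d = ω_n√(1−ζ²) = 0.481·√(1−0.537) = 0.327 rad/s.
Peak time t_p = π/ω_d = π/0.327 = 9.60 s.

t_p ≈ 9.60 s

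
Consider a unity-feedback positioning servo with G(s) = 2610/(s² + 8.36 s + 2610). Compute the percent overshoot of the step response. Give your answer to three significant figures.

%OS ≈ 77.3%

Comparing the denominator to s² + 2ζω_n s + ω_n²: ω_n = √2610 = 51.1 rad/s, and 2ζω_n = 8.36 so ζ = 8.36/(2·51.1) = 0.0818.
%OS = 100 e^{−πζ/√(1−ζ²)} with ζ = 0.0818 gives 77.3%.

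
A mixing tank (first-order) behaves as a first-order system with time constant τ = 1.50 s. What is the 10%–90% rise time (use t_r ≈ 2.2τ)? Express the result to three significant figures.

t_r ≈ 3.30 s

t_r ≈ 2.2τ = 3.30 s.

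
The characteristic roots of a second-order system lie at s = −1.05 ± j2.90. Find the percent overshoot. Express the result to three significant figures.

%OS ≈ 32.1%

With σ = 1.05, ω_d = 2.90: ω_n = √(σ²+ω_d²) = 3.08 rad/s, ζ = σ/ω_n = 0.340.
%OS = 100 e^{−πζ/√(1−ζ²)} with ζ = 0.340 gives 32.1%.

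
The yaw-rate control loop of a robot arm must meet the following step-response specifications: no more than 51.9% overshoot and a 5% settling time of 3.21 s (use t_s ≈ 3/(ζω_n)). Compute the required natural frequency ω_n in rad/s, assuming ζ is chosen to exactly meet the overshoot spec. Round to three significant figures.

ω_n ≈ 4.57 rad/s

From %OS = 100·exp(−πζ/√(1−ζ²)), invert to get ζ = −ln(OS)/√(π² + ln²(OS)) with OS = 0.519.
−ln 0.519 = 0.6559, so ζ = 0.6559/√(π² + 0.4301) = 0.204.
Then ω_n = 3/(ζ t_s) = 3/(0.204 × 3.21) = 4.57 rad/s.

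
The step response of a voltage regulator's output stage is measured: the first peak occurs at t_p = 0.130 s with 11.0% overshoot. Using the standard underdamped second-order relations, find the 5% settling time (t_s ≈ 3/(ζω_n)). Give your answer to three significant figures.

t_s ≈ 0.177 s

The overshoot fixes ζ = −ln(OS)/√(π²+ln²(OS)) = 0.575.
t_p = π/ω_d ⇒ ω_d = 24.2 rad/s; then ω_n = ω_d/√(1−ζ²) = 29.5 rad/s.
t_s ≈ 3/(ζω_n) = 3/(0.575·29.5) = 0.177 s.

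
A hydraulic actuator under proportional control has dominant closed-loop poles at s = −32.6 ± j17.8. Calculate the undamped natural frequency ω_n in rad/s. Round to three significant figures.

With σ = 32.6, ω_d = 17.8: ω_n = √(σ²+ω_d²) = 37.1 rad/s, ζ = σ/ω_n = 0.878.

ω_n ≈ 37.1 rad/s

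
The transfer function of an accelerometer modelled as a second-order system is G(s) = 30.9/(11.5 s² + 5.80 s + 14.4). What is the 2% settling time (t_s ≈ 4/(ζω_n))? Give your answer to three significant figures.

Dividing through by 11.5: denominator becomes s² + 0.5043 s + 1.252.
So ω_n = √1.252 = 1.12 rad/s and ζ = 0.5043/(2·1.12) = 0.225.
t_s ≈ 4/(ζω_n) = 15.9 s.

t_s ≈ 15.9 s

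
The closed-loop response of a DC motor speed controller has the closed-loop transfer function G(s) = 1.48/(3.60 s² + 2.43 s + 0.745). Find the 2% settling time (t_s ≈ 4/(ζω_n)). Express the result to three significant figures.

t_s ≈ 11.9 s

Dividing through by 3.60: denominator becomes s² + 0.6750 s + 0.2069.
So ω_n = √0.2069 = 0.455 rad/s and ζ = 0.6750/(2·0.455) = 0.742.
t_s ≈ 4/(ζω_n) = 11.9 s.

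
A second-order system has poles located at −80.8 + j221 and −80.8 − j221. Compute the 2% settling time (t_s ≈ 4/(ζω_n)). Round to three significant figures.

t_s ≈ 0.0495 s

For poles at −σ ± jω_d, ζω_n = σ = 80.8, so t_s ≈ 4/σ = 0.0495 s.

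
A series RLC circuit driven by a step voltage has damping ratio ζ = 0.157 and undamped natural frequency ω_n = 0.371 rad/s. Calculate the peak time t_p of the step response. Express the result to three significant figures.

t_p ≈ 8.57 s

The damped frequency is ω_d = ω_n√(1−ζ²) = 0.371·√(1−0.0246) = 0.366 rad/s.
Peak time t_p = π/ω_d = π/0.366 = 8.57 s.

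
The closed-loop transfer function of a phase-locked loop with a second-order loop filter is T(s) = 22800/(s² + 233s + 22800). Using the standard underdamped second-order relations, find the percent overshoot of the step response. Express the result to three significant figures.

%OS ≈ 2.21%

Comparing the denominator to s² + 2ζω_n s + ω_n²: ω_n = √22800 = 151 rad/s, and 2ζω_n = 233 so ζ = 233/(2·151) = 0.772.
%OS = 100·exp(−πζ/√(1−ζ²)) = 2.21%.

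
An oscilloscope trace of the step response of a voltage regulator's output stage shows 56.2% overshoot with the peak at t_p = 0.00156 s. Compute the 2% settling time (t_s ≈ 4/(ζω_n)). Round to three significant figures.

t_s ≈ 0.0108 s

ζ from %OS: ζ = |ln 0.562|/√(π²+ln²0.562) = 0.180.
From t_p = π/ω_d, ω_d = π/0.00156 = 2010 rad/s, so ω_n = ω_d/√(1−ζ²) = 2050 rad/s.
t_s ≈ 4/(ζω_n) = 4/(0.180·2050) = 0.0108 s.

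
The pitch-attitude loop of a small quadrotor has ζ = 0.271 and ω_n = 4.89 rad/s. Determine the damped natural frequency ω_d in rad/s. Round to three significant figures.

ω_d = ω_n√(1−ζ²) = 4.89·√0.927 = 4.71 rad/s.

ω_d ≈ 4.71 rad/s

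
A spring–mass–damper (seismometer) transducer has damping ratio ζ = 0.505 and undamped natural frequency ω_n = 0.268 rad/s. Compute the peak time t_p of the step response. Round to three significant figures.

t_p ≈ 13.6 s

The damped frequency is ω_d = ω_n√(1−ζ²) = 0.268·√(1−0.255) = 0.231 rad/s.
Peak time t_p = π/ω_d = π/0.231 = 13.6 s.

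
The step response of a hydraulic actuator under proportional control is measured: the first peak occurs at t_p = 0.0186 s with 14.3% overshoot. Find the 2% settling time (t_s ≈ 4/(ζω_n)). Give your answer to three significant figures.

ζ from %OS: ζ = |ln 0.143|/√(π²+ln²0.143) = 0.526.
From t_p = π/ω_d, ω_d = π/0.0186 = 169 rad/s, so ω_n = ω_d/√(1−ζ²) = 199 rad/s.
t_s ≈ 4/(ζω_n) = 4/(0.526·199) = 0.0383 s.

t_s ≈ 0.0383 s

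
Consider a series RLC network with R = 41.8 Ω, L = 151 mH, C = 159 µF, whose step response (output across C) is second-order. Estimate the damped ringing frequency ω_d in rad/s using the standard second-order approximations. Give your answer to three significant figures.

ω_d ≈ 150 rad/s

For a series RLC circuit (capacitor voltage as output), ω_n = 1/√(LC) = 1/√(151 mH · 159 µF) = 204 rad/s.
ζ = (R/2)·√(C/L) = (41.8/2)·√(159 µF/151 mH) = 0.678.
ω_d = 204·√(1 − 0.678²) = 150 rad/s.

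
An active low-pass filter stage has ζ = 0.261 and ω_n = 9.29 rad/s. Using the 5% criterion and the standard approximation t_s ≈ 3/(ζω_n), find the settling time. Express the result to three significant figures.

t_s ≈ 1.24 s

t_s ≈ 3/(ζω_n) = 3/(0.261 × 9.29) = 1.24 s.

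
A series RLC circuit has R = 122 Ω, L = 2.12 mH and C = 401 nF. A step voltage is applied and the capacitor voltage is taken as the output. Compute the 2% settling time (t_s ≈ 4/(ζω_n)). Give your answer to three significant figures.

t_s ≈ 0.000139 s

For a series RLC circuit (capacitor voltage as output), ω_n = 1/√(LC) = 1/√(2.12 mH · 401 nF) = 34300 rad/s.
ζ = (R/2)·√(C/L) = (122/2)·√(401 nF/2.12 mH) = 0.839.
t_s ≈ 4/(ζω_n) = 0.000139 s.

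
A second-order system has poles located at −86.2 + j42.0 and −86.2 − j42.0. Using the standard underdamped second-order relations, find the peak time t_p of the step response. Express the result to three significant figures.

t_p ≈ 0.0748 s

t_p = π/ω_d with ω_d = 42.0 (the imaginary part), so t_p = 0.0748 s.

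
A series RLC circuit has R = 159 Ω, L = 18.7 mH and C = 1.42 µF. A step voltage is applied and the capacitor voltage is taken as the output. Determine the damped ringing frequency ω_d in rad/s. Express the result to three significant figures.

For a series RLC circuit (capacitor voltage as output), ω_n = 1/√(LC) = 1/√(18.7 mH · 1.42 µF) = 6140 rad/s.
ζ = (R/2)·√(C/L) = (159/2)·√(1.42 µF/18.7 mH) = 0.693.
ω_d = 6140·√(1 − 0.693²) = 4430 rad/s.

ω_d ≈ 4430 rad/s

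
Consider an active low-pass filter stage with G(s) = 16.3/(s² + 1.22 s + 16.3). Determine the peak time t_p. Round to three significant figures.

Matching coefficients with s² + 2ζω_n s + ω_n² gives ω_n² = 16.3 ⇒ ω_n = 4.04 rad/s, and ζ = 1.22/(2ω_n) = 0.151.
ω_d = 4.04·√(1 − 0.151²) = 3.99 rad/s. Then t_p = π/ω_d = 0.787 s.

t_p ≈ 0.787 s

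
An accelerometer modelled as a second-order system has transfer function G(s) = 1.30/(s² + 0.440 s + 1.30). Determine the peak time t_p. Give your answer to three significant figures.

ω_n = √1.30 = 1.14 rad/s; ζ = 0.440/(2·1.14) = 0.193.
ω_d = 1.14·√(1 − 0.193²) = 1.12 rad/s. Then t_p = π/ω_d = 2.81 s.

t_p ≈ 2.81 s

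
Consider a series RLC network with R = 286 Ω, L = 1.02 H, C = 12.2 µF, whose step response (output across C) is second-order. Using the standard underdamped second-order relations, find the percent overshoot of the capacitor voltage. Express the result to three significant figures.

For a series RLC circuit (capacitor voltage as output), ω_n = 1/√(LC) = 1/√(1.02 H · 12.2 µF) = 283 rad/s.
ζ = (R/2)·√(C/L) = (286/2)·√(12.2 µF/1.02 H) = 0.495.
%OS = 100 e^{−πζ/√(1−ζ²)} with ζ = 0.495 gives 16.7%.

%OS ≈ 16.7%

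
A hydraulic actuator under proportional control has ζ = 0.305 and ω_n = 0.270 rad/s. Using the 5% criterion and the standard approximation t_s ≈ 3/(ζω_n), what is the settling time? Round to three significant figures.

t_s ≈ 36.4 s

t_s ≈ 3/(ζω_n) = 3/(0.305 × 0.270) = 36.4 s.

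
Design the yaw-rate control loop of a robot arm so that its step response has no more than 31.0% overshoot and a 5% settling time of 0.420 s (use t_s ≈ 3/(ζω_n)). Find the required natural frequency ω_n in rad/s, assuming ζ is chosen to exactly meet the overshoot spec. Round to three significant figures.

ω_n ≈ 20.4 rad/s

ζ = −ln(OS)/√(π² + (ln OS)²). With OS = 0.310, ln OS = −1.171 and ζ = 1.171/3.353 = 0.349.
Then ω_n = 3/(ζ t_s) = 3/(0.349 × 0.420) = 20.4 rad/s.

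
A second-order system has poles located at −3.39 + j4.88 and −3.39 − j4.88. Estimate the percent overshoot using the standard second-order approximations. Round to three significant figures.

|pole| = ω_n = √(3.39² + 4.88²) = 5.94 rad/s; ζ = cos θ = σ/ω_n = 0.571.
%OS = 100·exp(−πζ/√(1−ζ²)) = 11.3%.

%OS ≈ 11.3%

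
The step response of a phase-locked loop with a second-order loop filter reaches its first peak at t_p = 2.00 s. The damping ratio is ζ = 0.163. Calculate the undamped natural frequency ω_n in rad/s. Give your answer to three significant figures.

Peak time t_p = π/ω_d, so ω_d = π/t_p = π/2.00 = 1.57 rad/s.
ω_n = ω_d/√(1−ζ²) = 1.57/√0.973 = 1.59 rad/s.

ω_n ≈ 1.59 rad/s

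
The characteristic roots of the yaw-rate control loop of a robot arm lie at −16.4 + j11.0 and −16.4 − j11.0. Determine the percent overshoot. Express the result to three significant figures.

%OS ≈ 0.924%

With σ = 16.4, ω_d = 11.0: ω_n = √(σ²+ω_d²) = 19.7 rad/s, ζ = σ/ω_n = 0.830.
Overshoot: exp(−π·0.830/√(1−0.830²)) = 0.00924, i.e. 0.924%.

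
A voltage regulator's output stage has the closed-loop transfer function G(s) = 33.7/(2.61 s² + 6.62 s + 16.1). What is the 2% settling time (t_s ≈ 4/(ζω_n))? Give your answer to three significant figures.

t_s ≈ 3.15 s

Dividing through by 2.61: denominator becomes s² + 2.536 s + 6.169.
So ω_n = √6.169 = 2.48 rad/s and ζ = 2.536/(2·2.48) = 0.511.
t_s ≈ 4/(ζω_n) = 3.15 s.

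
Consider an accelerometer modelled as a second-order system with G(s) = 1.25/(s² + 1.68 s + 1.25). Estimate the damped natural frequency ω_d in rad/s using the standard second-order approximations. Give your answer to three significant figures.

Matching coefficients with s² + 2ζω_n s + ω_n² gives ω_n² = 1.25 ⇒ ω_n = 1.12 rad/s, and ζ = 1.68/(2ω_n) = 0.751.
ω_d = 1.12·√(1 − 0.751²) = 0.738 rad/s.

ω_d ≈ 0.738 rad/s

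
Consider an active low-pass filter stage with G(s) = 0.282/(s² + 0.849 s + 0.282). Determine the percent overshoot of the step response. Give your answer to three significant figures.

Matching coefficients with s² + 2ζω_n s + ω_n² gives ω_n² = 0.282 ⇒ ω_n = 0.531 rad/s, and ζ = 0.849/(2ω_n) = 0.799.
%OS = 100 e^{−πζ/√(1−ζ²)} with ζ = 0.799 gives 1.53%.

%OS ≈ 1.53%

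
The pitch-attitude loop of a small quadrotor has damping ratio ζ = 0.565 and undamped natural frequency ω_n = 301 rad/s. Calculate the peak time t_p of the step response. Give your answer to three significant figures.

t_p ≈ 0.0126 s

The damped frequency is ω_d = ω_n√(1−ζ²) = 301·√(1−0.319) = 248 rad/s.
Peak time t_p = π/ω_d = π/248 = 0.0126 s.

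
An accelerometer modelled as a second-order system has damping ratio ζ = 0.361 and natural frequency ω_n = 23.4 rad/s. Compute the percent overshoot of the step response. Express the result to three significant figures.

%OS ≈ 29.6%

For an underdamped second-order system, %OS = 100·exp(−πζ/√(1−ζ²)).
πζ/√(1−ζ²) = π·0.361/√(1−0.130) = 1.216, so %OS = 100·e^(−1.216) = 29.6%.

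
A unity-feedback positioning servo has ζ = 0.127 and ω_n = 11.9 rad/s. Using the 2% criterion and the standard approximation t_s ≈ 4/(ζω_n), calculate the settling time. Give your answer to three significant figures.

t_s ≈ 2.65 s

t_s ≈ 4/(ζω_n) = 4/(0.127 × 11.9) = 2.65 s.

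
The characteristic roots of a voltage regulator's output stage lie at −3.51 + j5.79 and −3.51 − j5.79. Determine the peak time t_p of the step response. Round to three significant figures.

t_p = π/ω_d with ω_d = 5.79 (the imaginary part), so t_p = 0.543 s.

t_p ≈ 0.543 s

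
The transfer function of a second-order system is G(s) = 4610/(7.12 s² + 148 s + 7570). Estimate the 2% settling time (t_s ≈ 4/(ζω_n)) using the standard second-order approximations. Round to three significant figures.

t_s ≈ 0.385 s

Dividing through by 7.12: denominator becomes s² + 20.79 s + 1063.
So ω_n = √1063 = 32.6 rad/s and ζ = 20.79/(2·32.6) = 0.319.
t_s ≈ 4/(ζω_n) = 0.385 s.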